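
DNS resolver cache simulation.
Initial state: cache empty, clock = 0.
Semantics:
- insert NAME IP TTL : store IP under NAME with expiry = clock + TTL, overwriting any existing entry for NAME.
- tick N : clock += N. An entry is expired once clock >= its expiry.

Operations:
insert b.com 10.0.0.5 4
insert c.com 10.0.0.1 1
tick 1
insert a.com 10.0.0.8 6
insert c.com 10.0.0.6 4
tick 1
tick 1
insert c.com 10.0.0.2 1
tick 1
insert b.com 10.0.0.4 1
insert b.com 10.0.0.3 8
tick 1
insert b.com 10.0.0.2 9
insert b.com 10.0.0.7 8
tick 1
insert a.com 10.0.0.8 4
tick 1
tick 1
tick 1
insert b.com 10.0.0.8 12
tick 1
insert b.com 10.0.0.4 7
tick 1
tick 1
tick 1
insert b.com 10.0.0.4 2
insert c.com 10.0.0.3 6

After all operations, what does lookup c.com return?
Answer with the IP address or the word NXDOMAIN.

Op 1: insert b.com -> 10.0.0.5 (expiry=0+4=4). clock=0
Op 2: insert c.com -> 10.0.0.1 (expiry=0+1=1). clock=0
Op 3: tick 1 -> clock=1. purged={c.com}
Op 4: insert a.com -> 10.0.0.8 (expiry=1+6=7). clock=1
Op 5: insert c.com -> 10.0.0.6 (expiry=1+4=5). clock=1
Op 6: tick 1 -> clock=2.
Op 7: tick 1 -> clock=3.
Op 8: insert c.com -> 10.0.0.2 (expiry=3+1=4). clock=3
Op 9: tick 1 -> clock=4. purged={b.com,c.com}
Op 10: insert b.com -> 10.0.0.4 (expiry=4+1=5). clock=4
Op 11: insert b.com -> 10.0.0.3 (expiry=4+8=12). clock=4
Op 12: tick 1 -> clock=5.
Op 13: insert b.com -> 10.0.0.2 (expiry=5+9=14). clock=5
Op 14: insert b.com -> 10.0.0.7 (expiry=5+8=13). clock=5
Op 15: tick 1 -> clock=6.
Op 16: insert a.com -> 10.0.0.8 (expiry=6+4=10). clock=6
Op 17: tick 1 -> clock=7.
Op 18: tick 1 -> clock=8.
Op 19: tick 1 -> clock=9.
Op 20: insert b.com -> 10.0.0.8 (expiry=9+12=21). clock=9
Op 21: tick 1 -> clock=10. purged={a.com}
Op 22: insert b.com -> 10.0.0.4 (expiry=10+7=17). clock=10
Op 23: tick 1 -> clock=11.
Op 24: tick 1 -> clock=12.
Op 25: tick 1 -> clock=13.
Op 26: insert b.com -> 10.0.0.4 (expiry=13+2=15). clock=13
Op 27: insert c.com -> 10.0.0.3 (expiry=13+6=19). clock=13
lookup c.com: present, ip=10.0.0.3 expiry=19 > clock=13

Answer: 10.0.0.3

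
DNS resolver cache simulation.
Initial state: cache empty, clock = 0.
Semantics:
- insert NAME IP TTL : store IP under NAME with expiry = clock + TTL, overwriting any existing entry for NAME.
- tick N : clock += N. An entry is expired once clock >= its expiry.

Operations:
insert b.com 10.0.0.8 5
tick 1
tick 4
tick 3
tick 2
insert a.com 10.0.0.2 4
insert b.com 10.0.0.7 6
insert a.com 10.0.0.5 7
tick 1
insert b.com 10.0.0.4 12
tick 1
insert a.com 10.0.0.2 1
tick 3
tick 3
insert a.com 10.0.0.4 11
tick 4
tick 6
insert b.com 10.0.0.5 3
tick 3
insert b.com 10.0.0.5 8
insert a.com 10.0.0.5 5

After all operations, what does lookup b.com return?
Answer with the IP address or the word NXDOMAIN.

Op 1: insert b.com -> 10.0.0.8 (expiry=0+5=5). clock=0
Op 2: tick 1 -> clock=1.
Op 3: tick 4 -> clock=5. purged={b.com}
Op 4: tick 3 -> clock=8.
Op 5: tick 2 -> clock=10.
Op 6: insert a.com -> 10.0.0.2 (expiry=10+4=14). clock=10
Op 7: insert b.com -> 10.0.0.7 (expiry=10+6=16). clock=10
Op 8: insert a.com -> 10.0.0.5 (expiry=10+7=17). clock=10
Op 9: tick 1 -> clock=11.
Op 10: insert b.com -> 10.0.0.4 (expiry=11+12=23). clock=11
Op 11: tick 1 -> clock=12.
Op 12: insert a.com -> 10.0.0.2 (expiry=12+1=13). clock=12
Op 13: tick 3 -> clock=15. purged={a.com}
Op 14: tick 3 -> clock=18.
Op 15: insert a.com -> 10.0.0.4 (expiry=18+11=29). clock=18
Op 16: tick 4 -> clock=22.
Op 17: tick 6 -> clock=28. purged={b.com}
Op 18: insert b.com -> 10.0.0.5 (expiry=28+3=31). clock=28
Op 19: tick 3 -> clock=31. purged={a.com,b.com}
Op 20: insert b.com -> 10.0.0.5 (expiry=31+8=39). clock=31
Op 21: insert a.com -> 10.0.0.5 (expiry=31+5=36). clock=31
lookup b.com: present, ip=10.0.0.5 expiry=39 > clock=31

Answer: 10.0.0.5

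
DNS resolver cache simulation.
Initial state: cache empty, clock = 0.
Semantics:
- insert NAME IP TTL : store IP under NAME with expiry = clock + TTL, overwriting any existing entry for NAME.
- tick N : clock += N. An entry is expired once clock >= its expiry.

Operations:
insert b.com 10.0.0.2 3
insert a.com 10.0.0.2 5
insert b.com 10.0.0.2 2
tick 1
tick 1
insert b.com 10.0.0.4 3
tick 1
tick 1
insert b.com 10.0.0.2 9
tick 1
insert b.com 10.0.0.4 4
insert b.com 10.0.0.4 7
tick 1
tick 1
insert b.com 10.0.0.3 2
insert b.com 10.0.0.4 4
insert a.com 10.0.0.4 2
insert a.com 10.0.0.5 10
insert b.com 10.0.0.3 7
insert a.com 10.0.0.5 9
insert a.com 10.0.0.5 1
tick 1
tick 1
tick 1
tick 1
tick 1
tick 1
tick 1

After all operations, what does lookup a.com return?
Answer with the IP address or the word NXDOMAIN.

Op 1: insert b.com -> 10.0.0.2 (expiry=0+3=3). clock=0
Op 2: insert a.com -> 10.0.0.2 (expiry=0+5=5). clock=0
Op 3: insert b.com -> 10.0.0.2 (expiry=0+2=2). clock=0
Op 4: tick 1 -> clock=1.
Op 5: tick 1 -> clock=2. purged={b.com}
Op 6: insert b.com -> 10.0.0.4 (expiry=2+3=5). clock=2
Op 7: tick 1 -> clock=3.
Op 8: tick 1 -> clock=4.
Op 9: insert b.com -> 10.0.0.2 (expiry=4+9=13). clock=4
Op 10: tick 1 -> clock=5. purged={a.com}
Op 11: insert b.com -> 10.0.0.4 (expiry=5+4=9). clock=5
Op 12: insert b.com -> 10.0.0.4 (expiry=5+7=12). clock=5
Op 13: tick 1 -> clock=6.
Op 14: tick 1 -> clock=7.
Op 15: insert b.com -> 10.0.0.3 (expiry=7+2=9). clock=7
Op 16: insert b.com -> 10.0.0.4 (expiry=7+4=11). clock=7
Op 17: insert a.com -> 10.0.0.4 (expiry=7+2=9). clock=7
Op 18: insert a.com -> 10.0.0.5 (expiry=7+10=17). clock=7
Op 19: insert b.com -> 10.0.0.3 (expiry=7+7=14). clock=7
Op 20: insert a.com -> 10.0.0.5 (expiry=7+9=16). clock=7
Op 21: insert a.com -> 10.0.0.5 (expiry=7+1=8). clock=7
Op 22: tick 1 -> clock=8. purged={a.com}
Op 23: tick 1 -> clock=9.
Op 24: tick 1 -> clock=10.
Op 25: tick 1 -> clock=11.
Op 26: tick 1 -> clock=12.
Op 27: tick 1 -> clock=13.
Op 28: tick 1 -> clock=14. purged={b.com}
lookup a.com: not in cache (expired or never inserted)

Answer: NXDOMAIN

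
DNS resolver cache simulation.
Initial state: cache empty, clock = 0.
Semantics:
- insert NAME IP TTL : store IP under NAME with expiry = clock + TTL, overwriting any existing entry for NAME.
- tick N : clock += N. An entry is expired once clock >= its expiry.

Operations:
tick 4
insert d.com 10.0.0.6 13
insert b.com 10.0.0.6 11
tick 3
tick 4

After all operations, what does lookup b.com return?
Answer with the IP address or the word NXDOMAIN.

Op 1: tick 4 -> clock=4.
Op 2: insert d.com -> 10.0.0.6 (expiry=4+13=17). clock=4
Op 3: insert b.com -> 10.0.0.6 (expiry=4+11=15). clock=4
Op 4: tick 3 -> clock=7.
Op 5: tick 4 -> clock=11.
lookup b.com: present, ip=10.0.0.6 expiry=15 > clock=11

Answer: 10.0.0.6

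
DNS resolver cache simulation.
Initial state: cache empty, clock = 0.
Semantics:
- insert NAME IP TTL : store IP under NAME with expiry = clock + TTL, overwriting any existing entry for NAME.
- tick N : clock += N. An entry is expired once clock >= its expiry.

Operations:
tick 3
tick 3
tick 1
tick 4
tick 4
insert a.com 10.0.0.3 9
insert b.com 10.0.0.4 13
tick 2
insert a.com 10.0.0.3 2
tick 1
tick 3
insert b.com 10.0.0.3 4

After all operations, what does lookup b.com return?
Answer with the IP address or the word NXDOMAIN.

Answer: 10.0.0.3

Derivation:
Op 1: tick 3 -> clock=3.
Op 2: tick 3 -> clock=6.
Op 3: tick 1 -> clock=7.
Op 4: tick 4 -> clock=11.
Op 5: tick 4 -> clock=15.
Op 6: insert a.com -> 10.0.0.3 (expiry=15+9=24). clock=15
Op 7: insert b.com -> 10.0.0.4 (expiry=15+13=28). clock=15
Op 8: tick 2 -> clock=17.
Op 9: insert a.com -> 10.0.0.3 (expiry=17+2=19). clock=17
Op 10: tick 1 -> clock=18.
Op 11: tick 3 -> clock=21. purged={a.com}
Op 12: insert b.com -> 10.0.0.3 (expiry=21+4=25). clock=21
lookup b.com: present, ip=10.0.0.3 expiry=25 > clock=21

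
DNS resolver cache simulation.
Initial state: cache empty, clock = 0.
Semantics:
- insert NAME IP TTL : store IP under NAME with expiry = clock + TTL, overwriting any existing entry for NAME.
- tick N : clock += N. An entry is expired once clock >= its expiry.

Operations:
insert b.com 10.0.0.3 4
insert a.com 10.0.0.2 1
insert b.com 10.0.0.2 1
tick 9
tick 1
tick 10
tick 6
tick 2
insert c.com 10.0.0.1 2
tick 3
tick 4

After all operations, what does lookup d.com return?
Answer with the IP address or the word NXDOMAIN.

Op 1: insert b.com -> 10.0.0.3 (expiry=0+4=4). clock=0
Op 2: insert a.com -> 10.0.0.2 (expiry=0+1=1). clock=0
Op 3: insert b.com -> 10.0.0.2 (expiry=0+1=1). clock=0
Op 4: tick 9 -> clock=9. purged={a.com,b.com}
Op 5: tick 1 -> clock=10.
Op 6: tick 10 -> clock=20.
Op 7: tick 6 -> clock=26.
Op 8: tick 2 -> clock=28.
Op 9: insert c.com -> 10.0.0.1 (expiry=28+2=30). clock=28
Op 10: tick 3 -> clock=31. purged={c.com}
Op 11: tick 4 -> clock=35.
lookup d.com: not in cache (expired or never inserted)

Answer: NXDOMAIN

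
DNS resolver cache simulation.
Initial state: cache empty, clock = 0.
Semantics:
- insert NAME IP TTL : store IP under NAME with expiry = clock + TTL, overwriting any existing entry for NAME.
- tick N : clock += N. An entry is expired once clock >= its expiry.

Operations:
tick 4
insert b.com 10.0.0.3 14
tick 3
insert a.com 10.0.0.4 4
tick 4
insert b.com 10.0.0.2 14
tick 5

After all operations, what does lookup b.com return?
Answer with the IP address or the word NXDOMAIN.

Op 1: tick 4 -> clock=4.
Op 2: insert b.com -> 10.0.0.3 (expiry=4+14=18). clock=4
Op 3: tick 3 -> clock=7.
Op 4: insert a.com -> 10.0.0.4 (expiry=7+4=11). clock=7
Op 5: tick 4 -> clock=11. purged={a.com}
Op 6: insert b.com -> 10.0.0.2 (expiry=11+14=25). clock=11
Op 7: tick 5 -> clock=16.
lookup b.com: present, ip=10.0.0.2 expiry=25 > clock=16

Answer: 10.0.0.2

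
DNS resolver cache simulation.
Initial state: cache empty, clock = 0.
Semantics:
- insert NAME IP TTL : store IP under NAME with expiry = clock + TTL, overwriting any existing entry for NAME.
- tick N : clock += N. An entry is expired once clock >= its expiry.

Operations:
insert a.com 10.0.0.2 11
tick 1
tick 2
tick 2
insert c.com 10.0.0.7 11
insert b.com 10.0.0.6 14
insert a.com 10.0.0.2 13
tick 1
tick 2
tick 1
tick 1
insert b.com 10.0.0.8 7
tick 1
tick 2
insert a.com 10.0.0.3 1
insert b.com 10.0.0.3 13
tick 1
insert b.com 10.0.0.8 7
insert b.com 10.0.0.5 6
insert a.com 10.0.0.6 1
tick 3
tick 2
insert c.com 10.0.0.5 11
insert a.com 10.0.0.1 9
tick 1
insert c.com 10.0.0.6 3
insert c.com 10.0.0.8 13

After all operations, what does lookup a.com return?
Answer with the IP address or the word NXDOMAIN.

Op 1: insert a.com -> 10.0.0.2 (expiry=0+11=11). clock=0
Op 2: tick 1 -> clock=1.
Op 3: tick 2 -> clock=3.
Op 4: tick 2 -> clock=5.
Op 5: insert c.com -> 10.0.0.7 (expiry=5+11=16). clock=5
Op 6: insert b.com -> 10.0.0.6 (expiry=5+14=19). clock=5
Op 7: insert a.com -> 10.0.0.2 (expiry=5+13=18). clock=5
Op 8: tick 1 -> clock=6.
Op 9: tick 2 -> clock=8.
Op 10: tick 1 -> clock=9.
Op 11: tick 1 -> clock=10.
Op 12: insert b.com -> 10.0.0.8 (expiry=10+7=17). clock=10
Op 13: tick 1 -> clock=11.
Op 14: tick 2 -> clock=13.
Op 15: insert a.com -> 10.0.0.3 (expiry=13+1=14). clock=13
Op 16: insert b.com -> 10.0.0.3 (expiry=13+13=26). clock=13
Op 17: tick 1 -> clock=14. purged={a.com}
Op 18: insert b.com -> 10.0.0.8 (expiry=14+7=21). clock=14
Op 19: insert b.com -> 10.0.0.5 (expiry=14+6=20). clock=14
Op 20: insert a.com -> 10.0.0.6 (expiry=14+1=15). clock=14
Op 21: tick 3 -> clock=17. purged={a.com,c.com}
Op 22: tick 2 -> clock=19.
Op 23: insert c.com -> 10.0.0.5 (expiry=19+11=30). clock=19
Op 24: insert a.com -> 10.0.0.1 (expiry=19+9=28). clock=19
Op 25: tick 1 -> clock=20. purged={b.com}
Op 26: insert c.com -> 10.0.0.6 (expiry=20+3=23). clock=20
Op 27: insert c.com -> 10.0.0.8 (expiry=20+13=33). clock=20
lookup a.com: present, ip=10.0.0.1 expiry=28 > clock=20

Answer: 10.0.0.1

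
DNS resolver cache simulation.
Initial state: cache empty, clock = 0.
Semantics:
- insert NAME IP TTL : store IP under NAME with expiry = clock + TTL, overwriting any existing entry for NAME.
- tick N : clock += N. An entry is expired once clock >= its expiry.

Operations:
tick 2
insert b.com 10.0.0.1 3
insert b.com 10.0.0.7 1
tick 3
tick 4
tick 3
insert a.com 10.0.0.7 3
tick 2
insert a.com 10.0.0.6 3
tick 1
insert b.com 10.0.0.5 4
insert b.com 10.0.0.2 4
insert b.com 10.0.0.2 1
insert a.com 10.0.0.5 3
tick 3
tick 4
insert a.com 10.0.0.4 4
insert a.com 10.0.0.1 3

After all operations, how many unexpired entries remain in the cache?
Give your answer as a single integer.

Answer: 1

Derivation:
Op 1: tick 2 -> clock=2.
Op 2: insert b.com -> 10.0.0.1 (expiry=2+3=5). clock=2
Op 3: insert b.com -> 10.0.0.7 (expiry=2+1=3). clock=2
Op 4: tick 3 -> clock=5. purged={b.com}
Op 5: tick 4 -> clock=9.
Op 6: tick 3 -> clock=12.
Op 7: insert a.com -> 10.0.0.7 (expiry=12+3=15). clock=12
Op 8: tick 2 -> clock=14.
Op 9: insert a.com -> 10.0.0.6 (expiry=14+3=17). clock=14
Op 10: tick 1 -> clock=15.
Op 11: insert b.com -> 10.0.0.5 (expiry=15+4=19). clock=15
Op 12: insert b.com -> 10.0.0.2 (expiry=15+4=19). clock=15
Op 13: insert b.com -> 10.0.0.2 (expiry=15+1=16). clock=15
Op 14: insert a.com -> 10.0.0.5 (expiry=15+3=18). clock=15
Op 15: tick 3 -> clock=18. purged={a.com,b.com}
Op 16: tick 4 -> clock=22.
Op 17: insert a.com -> 10.0.0.4 (expiry=22+4=26). clock=22
Op 18: insert a.com -> 10.0.0.1 (expiry=22+3=25). clock=22
Final cache (unexpired): {a.com} -> size=1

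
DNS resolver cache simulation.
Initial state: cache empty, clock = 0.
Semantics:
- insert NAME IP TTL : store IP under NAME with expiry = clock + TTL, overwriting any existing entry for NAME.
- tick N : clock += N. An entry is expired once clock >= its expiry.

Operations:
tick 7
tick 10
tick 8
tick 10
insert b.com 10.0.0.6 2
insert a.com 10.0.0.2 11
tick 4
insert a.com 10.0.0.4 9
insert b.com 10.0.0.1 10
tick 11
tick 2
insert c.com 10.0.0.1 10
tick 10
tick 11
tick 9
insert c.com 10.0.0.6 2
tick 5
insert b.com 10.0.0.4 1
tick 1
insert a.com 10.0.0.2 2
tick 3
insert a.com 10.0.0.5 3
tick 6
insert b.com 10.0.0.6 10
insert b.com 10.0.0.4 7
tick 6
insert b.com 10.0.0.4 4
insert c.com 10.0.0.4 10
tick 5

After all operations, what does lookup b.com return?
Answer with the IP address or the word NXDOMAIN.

Answer: NXDOMAIN

Derivation:
Op 1: tick 7 -> clock=7.
Op 2: tick 10 -> clock=17.
Op 3: tick 8 -> clock=25.
Op 4: tick 10 -> clock=35.
Op 5: insert b.com -> 10.0.0.6 (expiry=35+2=37). clock=35
Op 6: insert a.com -> 10.0.0.2 (expiry=35+11=46). clock=35
Op 7: tick 4 -> clock=39. purged={b.com}
Op 8: insert a.com -> 10.0.0.4 (expiry=39+9=48). clock=39
Op 9: insert b.com -> 10.0.0.1 (expiry=39+10=49). clock=39
Op 10: tick 11 -> clock=50. purged={a.com,b.com}
Op 11: tick 2 -> clock=52.
Op 12: insert c.com -> 10.0.0.1 (expiry=52+10=62). clock=52
Op 13: tick 10 -> clock=62. purged={c.com}
Op 14: tick 11 -> clock=73.
Op 15: tick 9 -> clock=82.
Op 16: insert c.com -> 10.0.0.6 (expiry=82+2=84). clock=82
Op 17: tick 5 -> clock=87. purged={c.com}
Op 18: insert b.com -> 10.0.0.4 (expiry=87+1=88). clock=87
Op 19: tick 1 -> clock=88. purged={b.com}
Op 20: insert a.com -> 10.0.0.2 (expiry=88+2=90). clock=88
Op 21: tick 3 -> clock=91. purged={a.com}
Op 22: insert a.com -> 10.0.0.5 (expiry=91+3=94). clock=91
Op 23: tick 6 -> clock=97. purged={a.com}
Op 24: insert b.com -> 10.0.0.6 (expiry=97+10=107). clock=97
Op 25: insert b.com -> 10.0.0.4 (expiry=97+7=104). clock=97
Op 26: tick 6 -> clock=103.
Op 27: insert b.com -> 10.0.0.4 (expiry=103+4=107). clock=103
Op 28: insert c.com -> 10.0.0.4 (expiry=103+10=113). clock=103
Op 29: tick 5 -> clock=108. purged={b.com}
lookup b.com: not in cache (expired or never inserted)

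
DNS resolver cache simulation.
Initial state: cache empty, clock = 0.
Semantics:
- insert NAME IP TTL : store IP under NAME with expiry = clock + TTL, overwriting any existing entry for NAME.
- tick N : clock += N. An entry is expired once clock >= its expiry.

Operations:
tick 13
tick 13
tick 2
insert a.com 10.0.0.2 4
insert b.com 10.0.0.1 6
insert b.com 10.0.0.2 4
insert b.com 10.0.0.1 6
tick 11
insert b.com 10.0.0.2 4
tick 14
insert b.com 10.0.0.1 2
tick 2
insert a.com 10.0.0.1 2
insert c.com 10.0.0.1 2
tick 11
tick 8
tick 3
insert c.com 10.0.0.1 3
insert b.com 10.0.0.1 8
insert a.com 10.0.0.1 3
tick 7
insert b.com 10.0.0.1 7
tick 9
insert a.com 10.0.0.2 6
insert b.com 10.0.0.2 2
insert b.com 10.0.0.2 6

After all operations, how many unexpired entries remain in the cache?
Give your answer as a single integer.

Answer: 2

Derivation:
Op 1: tick 13 -> clock=13.
Op 2: tick 13 -> clock=26.
Op 3: tick 2 -> clock=28.
Op 4: insert a.com -> 10.0.0.2 (expiry=28+4=32). clock=28
Op 5: insert b.com -> 10.0.0.1 (expiry=28+6=34). clock=28
Op 6: insert b.com -> 10.0.0.2 (expiry=28+4=32). clock=28
Op 7: insert b.com -> 10.0.0.1 (expiry=28+6=34). clock=28
Op 8: tick 11 -> clock=39. purged={a.com,b.com}
Op 9: insert b.com -> 10.0.0.2 (expiry=39+4=43). clock=39
Op 10: tick 14 -> clock=53. purged={b.com}
Op 11: insert b.com -> 10.0.0.1 (expiry=53+2=55). clock=53
Op 12: tick 2 -> clock=55. purged={b.com}
Op 13: insert a.com -> 10.0.0.1 (expiry=55+2=57). clock=55
Op 14: insert c.com -> 10.0.0.1 (expiry=55+2=57). clock=55
Op 15: tick 11 -> clock=66. purged={a.com,c.com}
Op 16: tick 8 -> clock=74.
Op 17: tick 3 -> clock=77.
Op 18: insert c.com -> 10.0.0.1 (expiry=77+3=80). clock=77
Op 19: insert b.com -> 10.0.0.1 (expiry=77+8=85). clock=77
Op 20: insert a.com -> 10.0.0.1 (expiry=77+3=80). clock=77
Op 21: tick 7 -> clock=84. purged={a.com,c.com}
Op 22: insert b.com -> 10.0.0.1 (expiry=84+7=91). clock=84
Op 23: tick 9 -> clock=93. purged={b.com}
Op 24: insert a.com -> 10.0.0.2 (expiry=93+6=99). clock=93
Op 25: insert b.com -> 10.0.0.2 (expiry=93+2=95). clock=93
Op 26: insert b.com -> 10.0.0.2 (expiry=93+6=99). clock=93
Final cache (unexpired): {a.com,b.com} -> size=2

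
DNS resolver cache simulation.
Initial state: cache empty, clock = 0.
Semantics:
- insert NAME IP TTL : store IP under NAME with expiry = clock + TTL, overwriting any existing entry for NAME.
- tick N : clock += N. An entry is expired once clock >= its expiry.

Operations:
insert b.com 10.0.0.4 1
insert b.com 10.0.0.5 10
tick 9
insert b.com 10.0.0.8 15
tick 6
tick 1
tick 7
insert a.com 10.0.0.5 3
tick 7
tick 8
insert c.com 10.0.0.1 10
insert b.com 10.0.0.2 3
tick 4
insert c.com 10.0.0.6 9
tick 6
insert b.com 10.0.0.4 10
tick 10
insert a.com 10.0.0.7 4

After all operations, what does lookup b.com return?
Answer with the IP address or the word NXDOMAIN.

Op 1: insert b.com -> 10.0.0.4 (expiry=0+1=1). clock=0
Op 2: insert b.com -> 10.0.0.5 (expiry=0+10=10). clock=0
Op 3: tick 9 -> clock=9.
Op 4: insert b.com -> 10.0.0.8 (expiry=9+15=24). clock=9
Op 5: tick 6 -> clock=15.
Op 6: tick 1 -> clock=16.
Op 7: tick 7 -> clock=23.
Op 8: insert a.com -> 10.0.0.5 (expiry=23+3=26). clock=23
Op 9: tick 7 -> clock=30. purged={a.com,b.com}
Op 10: tick 8 -> clock=38.
Op 11: insert c.com -> 10.0.0.1 (expiry=38+10=48). clock=38
Op 12: insert b.com -> 10.0.0.2 (expiry=38+3=41). clock=38
Op 13: tick 4 -> clock=42. purged={b.com}
Op 14: insert c.com -> 10.0.0.6 (expiry=42+9=51). clock=42
Op 15: tick 6 -> clock=48.
Op 16: insert b.com -> 10.0.0.4 (expiry=48+10=58). clock=48
Op 17: tick 10 -> clock=58. purged={b.com,c.com}
Op 18: insert a.com -> 10.0.0.7 (expiry=58+4=62). clock=58
lookup b.com: not in cache (expired or never inserted)

Answer: NXDOMAIN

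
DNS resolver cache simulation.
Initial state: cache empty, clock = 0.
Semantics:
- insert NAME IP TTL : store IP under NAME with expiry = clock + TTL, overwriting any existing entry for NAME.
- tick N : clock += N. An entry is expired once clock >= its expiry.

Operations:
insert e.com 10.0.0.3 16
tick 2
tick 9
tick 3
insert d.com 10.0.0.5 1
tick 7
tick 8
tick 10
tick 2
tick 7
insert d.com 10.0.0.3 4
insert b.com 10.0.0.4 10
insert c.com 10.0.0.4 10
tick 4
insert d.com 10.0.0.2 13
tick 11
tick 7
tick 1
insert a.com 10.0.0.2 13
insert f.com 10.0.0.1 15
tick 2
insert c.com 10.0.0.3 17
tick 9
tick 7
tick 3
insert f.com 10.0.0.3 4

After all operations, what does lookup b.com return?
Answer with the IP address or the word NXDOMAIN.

Answer: NXDOMAIN

Derivation:
Op 1: insert e.com -> 10.0.0.3 (expiry=0+16=16). clock=0
Op 2: tick 2 -> clock=2.
Op 3: tick 9 -> clock=11.
Op 4: tick 3 -> clock=14.
Op 5: insert d.com -> 10.0.0.5 (expiry=14+1=15). clock=14
Op 6: tick 7 -> clock=21. purged={d.com,e.com}
Op 7: tick 8 -> clock=29.
Op 8: tick 10 -> clock=39.
Op 9: tick 2 -> clock=41.
Op 10: tick 7 -> clock=48.
Op 11: insert d.com -> 10.0.0.3 (expiry=48+4=52). clock=48
Op 12: insert b.com -> 10.0.0.4 (expiry=48+10=58). clock=48
Op 13: insert c.com -> 10.0.0.4 (expiry=48+10=58). clock=48
Op 14: tick 4 -> clock=52. purged={d.com}
Op 15: insert d.com -> 10.0.0.2 (expiry=52+13=65). clock=52
Op 16: tick 11 -> clock=63. purged={b.com,c.com}
Op 17: tick 7 -> clock=70. purged={d.com}
Op 18: tick 1 -> clock=71.
Op 19: insert a.com -> 10.0.0.2 (expiry=71+13=84). clock=71
Op 20: insert f.com -> 10.0.0.1 (expiry=71+15=86). clock=71
Op 21: tick 2 -> clock=73.
Op 22: insert c.com -> 10.0.0.3 (expiry=73+17=90). clock=73
Op 23: tick 9 -> clock=82.
Op 24: tick 7 -> clock=89. purged={a.com,f.com}
Op 25: tick 3 -> clock=92. purged={c.com}
Op 26: insert f.com -> 10.0.0.3 (expiry=92+4=96). clock=92
lookup b.com: not in cache (expired or never inserted)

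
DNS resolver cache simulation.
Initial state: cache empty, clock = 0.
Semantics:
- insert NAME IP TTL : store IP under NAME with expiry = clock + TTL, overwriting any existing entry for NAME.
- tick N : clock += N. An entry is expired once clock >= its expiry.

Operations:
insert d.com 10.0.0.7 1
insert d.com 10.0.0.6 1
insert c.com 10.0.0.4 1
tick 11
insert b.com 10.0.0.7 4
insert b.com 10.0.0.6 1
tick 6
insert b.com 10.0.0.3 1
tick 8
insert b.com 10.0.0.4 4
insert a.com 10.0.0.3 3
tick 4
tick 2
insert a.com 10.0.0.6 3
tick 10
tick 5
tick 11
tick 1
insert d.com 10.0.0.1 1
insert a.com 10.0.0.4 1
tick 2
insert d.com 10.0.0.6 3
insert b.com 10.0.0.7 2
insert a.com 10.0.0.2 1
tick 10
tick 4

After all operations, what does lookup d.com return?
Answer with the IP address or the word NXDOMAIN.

Answer: NXDOMAIN

Derivation:
Op 1: insert d.com -> 10.0.0.7 (expiry=0+1=1). clock=0
Op 2: insert d.com -> 10.0.0.6 (expiry=0+1=1). clock=0
Op 3: insert c.com -> 10.0.0.4 (expiry=0+1=1). clock=0
Op 4: tick 11 -> clock=11. purged={c.com,d.com}
Op 5: insert b.com -> 10.0.0.7 (expiry=11+4=15). clock=11
Op 6: insert b.com -> 10.0.0.6 (expiry=11+1=12). clock=11
Op 7: tick 6 -> clock=17. purged={b.com}
Op 8: insert b.com -> 10.0.0.3 (expiry=17+1=18). clock=17
Op 9: tick 8 -> clock=25. purged={b.com}
Op 10: insert b.com -> 10.0.0.4 (expiry=25+4=29). clock=25
Op 11: insert a.com -> 10.0.0.3 (expiry=25+3=28). clock=25
Op 12: tick 4 -> clock=29. purged={a.com,b.com}
Op 13: tick 2 -> clock=31.
Op 14: insert a.com -> 10.0.0.6 (expiry=31+3=34). clock=31
Op 15: tick 10 -> clock=41. purged={a.com}
Op 16: tick 5 -> clock=46.
Op 17: tick 11 -> clock=57.
Op 18: tick 1 -> clock=58.
Op 19: insert d.com -> 10.0.0.1 (expiry=58+1=59). clock=58
Op 20: insert a.com -> 10.0.0.4 (expiry=58+1=59). clock=58
Op 21: tick 2 -> clock=60. purged={a.com,d.com}
Op 22: insert d.com -> 10.0.0.6 (expiry=60+3=63). clock=60
Op 23: insert b.com -> 10.0.0.7 (expiry=60+2=62). clock=60
Op 24: insert a.com -> 10.0.0.2 (expiry=60+1=61). clock=60
Op 25: tick 10 -> clock=70. purged={a.com,b.com,d.com}
Op 26: tick 4 -> clock=74.
lookup d.com: not in cache (expired or never inserted)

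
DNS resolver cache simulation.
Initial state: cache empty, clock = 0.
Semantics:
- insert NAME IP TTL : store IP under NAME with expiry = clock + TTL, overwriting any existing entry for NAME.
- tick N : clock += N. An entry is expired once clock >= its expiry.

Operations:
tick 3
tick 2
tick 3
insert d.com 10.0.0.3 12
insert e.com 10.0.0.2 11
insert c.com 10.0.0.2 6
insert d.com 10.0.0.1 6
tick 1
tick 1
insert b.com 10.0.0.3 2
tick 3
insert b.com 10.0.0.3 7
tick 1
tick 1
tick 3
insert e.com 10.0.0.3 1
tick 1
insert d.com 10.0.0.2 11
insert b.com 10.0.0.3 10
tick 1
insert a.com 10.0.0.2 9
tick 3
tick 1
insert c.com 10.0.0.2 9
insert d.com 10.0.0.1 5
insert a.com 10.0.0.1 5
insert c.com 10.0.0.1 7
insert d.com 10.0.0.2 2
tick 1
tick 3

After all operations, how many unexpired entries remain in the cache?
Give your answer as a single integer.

Op 1: tick 3 -> clock=3.
Op 2: tick 2 -> clock=5.
Op 3: tick 3 -> clock=8.
Op 4: insert d.com -> 10.0.0.3 (expiry=8+12=20). clock=8
Op 5: insert e.com -> 10.0.0.2 (expiry=8+11=19). clock=8
Op 6: insert c.com -> 10.0.0.2 (expiry=8+6=14). clock=8
Op 7: insert d.com -> 10.0.0.1 (expiry=8+6=14). clock=8
Op 8: tick 1 -> clock=9.
Op 9: tick 1 -> clock=10.
Op 10: insert b.com -> 10.0.0.3 (expiry=10+2=12). clock=10
Op 11: tick 3 -> clock=13. purged={b.com}
Op 12: insert b.com -> 10.0.0.3 (expiry=13+7=20). clock=13
Op 13: tick 1 -> clock=14. purged={c.com,d.com}
Op 14: tick 1 -> clock=15.
Op 15: tick 3 -> clock=18.
Op 16: insert e.com -> 10.0.0.3 (expiry=18+1=19). clock=18
Op 17: tick 1 -> clock=19. purged={e.com}
Op 18: insert d.com -> 10.0.0.2 (expiry=19+11=30). clock=19
Op 19: insert b.com -> 10.0.0.3 (expiry=19+10=29). clock=19
Op 20: tick 1 -> clock=20.
Op 21: insert a.com -> 10.0.0.2 (expiry=20+9=29). clock=20
Op 22: tick 3 -> clock=23.
Op 23: tick 1 -> clock=24.
Op 24: insert c.com -> 10.0.0.2 (expiry=24+9=33). clock=24
Op 25: insert d.com -> 10.0.0.1 (expiry=24+5=29). clock=24
Op 26: insert a.com -> 10.0.0.1 (expiry=24+5=29). clock=24
Op 27: insert c.com -> 10.0.0.1 (expiry=24+7=31). clock=24
Op 28: insert d.com -> 10.0.0.2 (expiry=24+2=26). clock=24
Op 29: tick 1 -> clock=25.
Op 30: tick 3 -> clock=28. purged={d.com}
Final cache (unexpired): {a.com,b.com,c.com} -> size=3

Answer: 3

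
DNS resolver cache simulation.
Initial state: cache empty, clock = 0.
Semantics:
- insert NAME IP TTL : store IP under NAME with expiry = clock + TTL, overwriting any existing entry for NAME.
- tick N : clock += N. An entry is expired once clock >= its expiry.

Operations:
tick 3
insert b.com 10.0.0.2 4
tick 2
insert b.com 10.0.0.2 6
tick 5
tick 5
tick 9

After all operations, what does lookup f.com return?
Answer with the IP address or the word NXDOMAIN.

Answer: NXDOMAIN

Derivation:
Op 1: tick 3 -> clock=3.
Op 2: insert b.com -> 10.0.0.2 (expiry=3+4=7). clock=3
Op 3: tick 2 -> clock=5.
Op 4: insert b.com -> 10.0.0.2 (expiry=5+6=11). clock=5
Op 5: tick 5 -> clock=10.
Op 6: tick 5 -> clock=15. purged={b.com}
Op 7: tick 9 -> clock=24.
lookup f.com: not in cache (expired or never inserted)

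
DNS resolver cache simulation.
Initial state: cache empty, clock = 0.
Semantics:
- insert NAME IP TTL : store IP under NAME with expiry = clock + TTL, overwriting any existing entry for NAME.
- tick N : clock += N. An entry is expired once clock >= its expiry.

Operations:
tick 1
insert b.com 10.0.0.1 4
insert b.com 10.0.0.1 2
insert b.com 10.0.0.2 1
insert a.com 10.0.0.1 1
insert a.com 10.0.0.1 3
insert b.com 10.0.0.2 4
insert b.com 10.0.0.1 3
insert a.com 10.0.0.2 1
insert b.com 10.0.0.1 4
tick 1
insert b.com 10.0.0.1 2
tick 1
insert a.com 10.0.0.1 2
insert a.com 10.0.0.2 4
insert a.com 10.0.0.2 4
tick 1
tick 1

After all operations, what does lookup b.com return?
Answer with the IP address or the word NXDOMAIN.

Answer: NXDOMAIN

Derivation:
Op 1: tick 1 -> clock=1.
Op 2: insert b.com -> 10.0.0.1 (expiry=1+4=5). clock=1
Op 3: insert b.com -> 10.0.0.1 (expiry=1+2=3). clock=1
Op 4: insert b.com -> 10.0.0.2 (expiry=1+1=2). clock=1
Op 5: insert a.com -> 10.0.0.1 (expiry=1+1=2). clock=1
Op 6: insert a.com -> 10.0.0.1 (expiry=1+3=4). clock=1
Op 7: insert b.com -> 10.0.0.2 (expiry=1+4=5). clock=1
Op 8: insert b.com -> 10.0.0.1 (expiry=1+3=4). clock=1
Op 9: insert a.com -> 10.0.0.2 (expiry=1+1=2). clock=1
Op 10: insert b.com -> 10.0.0.1 (expiry=1+4=5). clock=1
Op 11: tick 1 -> clock=2. purged={a.com}
Op 12: insert b.com -> 10.0.0.1 (expiry=2+2=4). clock=2
Op 13: tick 1 -> clock=3.
Op 14: insert a.com -> 10.0.0.1 (expiry=3+2=5). clock=3
Op 15: insert a.com -> 10.0.0.2 (expiry=3+4=7). clock=3
Op 16: insert a.com -> 10.0.0.2 (expiry=3+4=7). clock=3
Op 17: tick 1 -> clock=4. purged={b.com}
Op 18: tick 1 -> clock=5.
lookup b.com: not in cache (expired or never inserted)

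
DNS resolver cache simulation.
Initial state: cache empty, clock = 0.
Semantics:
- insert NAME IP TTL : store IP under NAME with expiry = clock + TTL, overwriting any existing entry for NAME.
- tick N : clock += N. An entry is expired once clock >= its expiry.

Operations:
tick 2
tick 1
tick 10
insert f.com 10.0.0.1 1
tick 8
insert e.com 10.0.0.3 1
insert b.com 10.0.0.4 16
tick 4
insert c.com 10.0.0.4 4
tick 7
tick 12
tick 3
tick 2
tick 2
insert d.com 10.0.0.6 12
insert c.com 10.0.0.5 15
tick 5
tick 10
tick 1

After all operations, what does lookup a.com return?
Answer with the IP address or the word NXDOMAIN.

Op 1: tick 2 -> clock=2.
Op 2: tick 1 -> clock=3.
Op 3: tick 10 -> clock=13.
Op 4: insert f.com -> 10.0.0.1 (expiry=13+1=14). clock=13
Op 5: tick 8 -> clock=21. purged={f.com}
Op 6: insert e.com -> 10.0.0.3 (expiry=21+1=22). clock=21
Op 7: insert b.com -> 10.0.0.4 (expiry=21+16=37). clock=21
Op 8: tick 4 -> clock=25. purged={e.com}
Op 9: insert c.com -> 10.0.0.4 (expiry=25+4=29). clock=25
Op 10: tick 7 -> clock=32. purged={c.com}
Op 11: tick 12 -> clock=44. purged={b.com}
Op 12: tick 3 -> clock=47.
Op 13: tick 2 -> clock=49.
Op 14: tick 2 -> clock=51.
Op 15: insert d.com -> 10.0.0.6 (expiry=51+12=63). clock=51
Op 16: insert c.com -> 10.0.0.5 (expiry=51+15=66). clock=51
Op 17: tick 5 -> clock=56.
Op 18: tick 10 -> clock=66. purged={c.com,d.com}
Op 19: tick 1 -> clock=67.
lookup a.com: not in cache (expired or never inserted)

Answer: NXDOMAIN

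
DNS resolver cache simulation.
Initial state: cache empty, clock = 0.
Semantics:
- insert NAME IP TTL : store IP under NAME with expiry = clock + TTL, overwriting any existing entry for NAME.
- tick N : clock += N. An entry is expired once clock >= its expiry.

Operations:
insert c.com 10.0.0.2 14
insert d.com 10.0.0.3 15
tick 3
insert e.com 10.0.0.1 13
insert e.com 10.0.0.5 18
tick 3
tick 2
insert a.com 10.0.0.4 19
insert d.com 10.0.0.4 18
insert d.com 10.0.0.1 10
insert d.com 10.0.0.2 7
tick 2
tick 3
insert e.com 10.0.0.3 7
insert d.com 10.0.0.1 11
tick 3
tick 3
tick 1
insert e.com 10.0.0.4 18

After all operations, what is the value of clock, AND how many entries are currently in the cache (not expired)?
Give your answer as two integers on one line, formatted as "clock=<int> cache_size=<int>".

Answer: clock=20 cache_size=3

Derivation:
Op 1: insert c.com -> 10.0.0.2 (expiry=0+14=14). clock=0
Op 2: insert d.com -> 10.0.0.3 (expiry=0+15=15). clock=0
Op 3: tick 3 -> clock=3.
Op 4: insert e.com -> 10.0.0.1 (expiry=3+13=16). clock=3
Op 5: insert e.com -> 10.0.0.5 (expiry=3+18=21). clock=3
Op 6: tick 3 -> clock=6.
Op 7: tick 2 -> clock=8.
Op 8: insert a.com -> 10.0.0.4 (expiry=8+19=27). clock=8
Op 9: insert d.com -> 10.0.0.4 (expiry=8+18=26). clock=8
Op 10: insert d.com -> 10.0.0.1 (expiry=8+10=18). clock=8
Op 11: insert d.com -> 10.0.0.2 (expiry=8+7=15). clock=8
Op 12: tick 2 -> clock=10.
Op 13: tick 3 -> clock=13.
Op 14: insert e.com -> 10.0.0.3 (expiry=13+7=20). clock=13
Op 15: insert d.com -> 10.0.0.1 (expiry=13+11=24). clock=13
Op 16: tick 3 -> clock=16. purged={c.com}
Op 17: tick 3 -> clock=19.
Op 18: tick 1 -> clock=20. purged={e.com}
Op 19: insert e.com -> 10.0.0.4 (expiry=20+18=38). clock=20
Final clock = 20
Final cache (unexpired): {a.com,d.com,e.com} -> size=3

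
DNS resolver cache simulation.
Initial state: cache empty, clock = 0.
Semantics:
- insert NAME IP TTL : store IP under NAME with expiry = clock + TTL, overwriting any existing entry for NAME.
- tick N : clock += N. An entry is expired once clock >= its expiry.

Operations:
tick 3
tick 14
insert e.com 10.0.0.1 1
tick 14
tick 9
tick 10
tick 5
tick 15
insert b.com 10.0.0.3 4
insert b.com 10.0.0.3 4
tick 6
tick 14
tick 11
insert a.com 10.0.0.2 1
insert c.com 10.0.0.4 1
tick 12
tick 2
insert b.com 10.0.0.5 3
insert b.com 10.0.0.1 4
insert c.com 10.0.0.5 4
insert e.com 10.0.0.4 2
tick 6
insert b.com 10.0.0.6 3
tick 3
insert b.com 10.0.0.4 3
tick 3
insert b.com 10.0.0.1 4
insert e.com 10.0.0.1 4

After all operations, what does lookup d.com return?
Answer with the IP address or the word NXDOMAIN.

Answer: NXDOMAIN

Derivation:
Op 1: tick 3 -> clock=3.
Op 2: tick 14 -> clock=17.
Op 3: insert e.com -> 10.0.0.1 (expiry=17+1=18). clock=17
Op 4: tick 14 -> clock=31. purged={e.com}
Op 5: tick 9 -> clock=40.
Op 6: tick 10 -> clock=50.
Op 7: tick 5 -> clock=55.
Op 8: tick 15 -> clock=70.
Op 9: insert b.com -> 10.0.0.3 (expiry=70+4=74). clock=70
Op 10: insert b.com -> 10.0.0.3 (expiry=70+4=74). clock=70
Op 11: tick 6 -> clock=76. purged={b.com}
Op 12: tick 14 -> clock=90.
Op 13: tick 11 -> clock=101.
Op 14: insert a.com -> 10.0.0.2 (expiry=101+1=102). clock=101
Op 15: insert c.com -> 10.0.0.4 (expiry=101+1=102). clock=101
Op 16: tick 12 -> clock=113. purged={a.com,c.com}
Op 17: tick 2 -> clock=115.
Op 18: insert b.com -> 10.0.0.5 (expiry=115+3=118). clock=115
Op 19: insert b.com -> 10.0.0.1 (expiry=115+4=119). clock=115
Op 20: insert c.com -> 10.0.0.5 (expiry=115+4=119). clock=115
Op 21: insert e.com -> 10.0.0.4 (expiry=115+2=117). clock=115
Op 22: tick 6 -> clock=121. purged={b.com,c.com,e.com}
Op 23: insert b.com -> 10.0.0.6 (expiry=121+3=124). clock=121
Op 24: tick 3 -> clock=124. purged={b.com}
Op 25: insert b.com -> 10.0.0.4 (expiry=124+3=127). clock=124
Op 26: tick 3 -> clock=127. purged={b.com}
Op 27: insert b.com -> 10.0.0.1 (expiry=127+4=131). clock=127
Op 28: insert e.com -> 10.0.0.1 (expiry=127+4=131). clock=127
lookup d.com: not in cache (expired or never inserted)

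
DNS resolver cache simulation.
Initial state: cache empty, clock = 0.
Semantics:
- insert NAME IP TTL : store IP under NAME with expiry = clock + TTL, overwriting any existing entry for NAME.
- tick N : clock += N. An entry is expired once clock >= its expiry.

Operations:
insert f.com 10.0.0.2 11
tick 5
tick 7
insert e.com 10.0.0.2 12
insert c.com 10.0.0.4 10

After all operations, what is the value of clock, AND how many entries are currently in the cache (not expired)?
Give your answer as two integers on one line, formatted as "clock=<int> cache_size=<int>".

Op 1: insert f.com -> 10.0.0.2 (expiry=0+11=11). clock=0
Op 2: tick 5 -> clock=5.
Op 3: tick 7 -> clock=12. purged={f.com}
Op 4: insert e.com -> 10.0.0.2 (expiry=12+12=24). clock=12
Op 5: insert c.com -> 10.0.0.4 (expiry=12+10=22). clock=12
Final clock = 12
Final cache (unexpired): {c.com,e.com} -> size=2

Answer: clock=12 cache_size=2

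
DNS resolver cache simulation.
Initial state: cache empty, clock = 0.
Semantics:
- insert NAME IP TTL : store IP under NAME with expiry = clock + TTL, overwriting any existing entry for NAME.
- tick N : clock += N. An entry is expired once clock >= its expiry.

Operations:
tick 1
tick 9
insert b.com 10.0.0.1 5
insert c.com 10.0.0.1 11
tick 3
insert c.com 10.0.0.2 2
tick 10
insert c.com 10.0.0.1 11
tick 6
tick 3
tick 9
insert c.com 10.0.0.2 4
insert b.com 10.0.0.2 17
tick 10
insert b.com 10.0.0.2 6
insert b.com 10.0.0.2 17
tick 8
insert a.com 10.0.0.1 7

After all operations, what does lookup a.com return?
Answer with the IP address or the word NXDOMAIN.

Answer: 10.0.0.1

Derivation:
Op 1: tick 1 -> clock=1.
Op 2: tick 9 -> clock=10.
Op 3: insert b.com -> 10.0.0.1 (expiry=10+5=15). clock=10
Op 4: insert c.com -> 10.0.0.1 (expiry=10+11=21). clock=10
Op 5: tick 3 -> clock=13.
Op 6: insert c.com -> 10.0.0.2 (expiry=13+2=15). clock=13
Op 7: tick 10 -> clock=23. purged={b.com,c.com}
Op 8: insert c.com -> 10.0.0.1 (expiry=23+11=34). clock=23
Op 9: tick 6 -> clock=29.
Op 10: tick 3 -> clock=32.
Op 11: tick 9 -> clock=41. purged={c.com}
Op 12: insert c.com -> 10.0.0.2 (expiry=41+4=45). clock=41
Op 13: insert b.com -> 10.0.0.2 (expiry=41+17=58). clock=41
Op 14: tick 10 -> clock=51. purged={c.com}
Op 15: insert b.com -> 10.0.0.2 (expiry=51+6=57). clock=51
Op 16: insert b.com -> 10.0.0.2 (expiry=51+17=68). clock=51
Op 17: tick 8 -> clock=59.
Op 18: insert a.com -> 10.0.0.1 (expiry=59+7=66). clock=59
lookup a.com: present, ip=10.0.0.1 expiry=66 > clock=59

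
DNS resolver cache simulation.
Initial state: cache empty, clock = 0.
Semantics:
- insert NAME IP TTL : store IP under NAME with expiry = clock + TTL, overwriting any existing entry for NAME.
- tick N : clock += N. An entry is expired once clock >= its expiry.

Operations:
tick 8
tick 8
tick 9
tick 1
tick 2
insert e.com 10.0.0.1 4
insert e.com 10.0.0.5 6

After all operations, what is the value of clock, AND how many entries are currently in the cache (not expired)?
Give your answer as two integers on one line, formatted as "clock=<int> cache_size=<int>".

Op 1: tick 8 -> clock=8.
Op 2: tick 8 -> clock=16.
Op 3: tick 9 -> clock=25.
Op 4: tick 1 -> clock=26.
Op 5: tick 2 -> clock=28.
Op 6: insert e.com -> 10.0.0.1 (expiry=28+4=32). clock=28
Op 7: insert e.com -> 10.0.0.5 (expiry=28+6=34). clock=28
Final clock = 28
Final cache (unexpired): {e.com} -> size=1

Answer: clock=28 cache_size=1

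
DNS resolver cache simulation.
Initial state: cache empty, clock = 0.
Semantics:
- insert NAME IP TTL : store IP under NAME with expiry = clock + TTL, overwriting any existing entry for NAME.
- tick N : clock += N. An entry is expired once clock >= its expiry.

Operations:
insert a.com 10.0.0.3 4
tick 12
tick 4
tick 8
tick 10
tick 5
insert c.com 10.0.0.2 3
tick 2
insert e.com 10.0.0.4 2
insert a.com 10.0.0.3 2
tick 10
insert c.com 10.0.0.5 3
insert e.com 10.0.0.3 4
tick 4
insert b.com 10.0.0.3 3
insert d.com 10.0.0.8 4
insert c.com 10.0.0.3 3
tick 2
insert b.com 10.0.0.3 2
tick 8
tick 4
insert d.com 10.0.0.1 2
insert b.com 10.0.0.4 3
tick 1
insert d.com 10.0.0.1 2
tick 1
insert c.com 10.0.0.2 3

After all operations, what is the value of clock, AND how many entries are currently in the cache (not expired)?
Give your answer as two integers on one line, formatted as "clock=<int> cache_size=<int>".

Answer: clock=71 cache_size=3

Derivation:
Op 1: insert a.com -> 10.0.0.3 (expiry=0+4=4). clock=0
Op 2: tick 12 -> clock=12. purged={a.com}
Op 3: tick 4 -> clock=16.
Op 4: tick 8 -> clock=24.
Op 5: tick 10 -> clock=34.
Op 6: tick 5 -> clock=39.
Op 7: insert c.com -> 10.0.0.2 (expiry=39+3=42). clock=39
Op 8: tick 2 -> clock=41.
Op 9: insert e.com -> 10.0.0.4 (expiry=41+2=43). clock=41
Op 10: insert a.com -> 10.0.0.3 (expiry=41+2=43). clock=41
Op 11: tick 10 -> clock=51. purged={a.com,c.com,e.com}
Op 12: insert c.com -> 10.0.0.5 (expiry=51+3=54). clock=51
Op 13: insert e.com -> 10.0.0.3 (expiry=51+4=55). clock=51
Op 14: tick 4 -> clock=55. purged={c.com,e.com}
Op 15: insert b.com -> 10.0.0.3 (expiry=55+3=58). clock=55
Op 16: insert d.com -> 10.0.0.8 (expiry=55+4=59). clock=55
Op 17: insert c.com -> 10.0.0.3 (expiry=55+3=58). clock=55
Op 18: tick 2 -> clock=57.
Op 19: insert b.com -> 10.0.0.3 (expiry=57+2=59). clock=57
Op 20: tick 8 -> clock=65. purged={b.com,c.com,d.com}
Op 21: tick 4 -> clock=69.
Op 22: insert d.com -> 10.0.0.1 (expiry=69+2=71). clock=69
Op 23: insert b.com -> 10.0.0.4 (expiry=69+3=72). clock=69
Op 24: tick 1 -> clock=70.
Op 25: insert d.com -> 10.0.0.1 (expiry=70+2=72). clock=70
Op 26: tick 1 -> clock=71.
Op 27: insert c.com -> 10.0.0.2 (expiry=71+3=74). clock=71
Final clock = 71
Final cache (unexpired): {b.com,c.com,d.com} -> size=3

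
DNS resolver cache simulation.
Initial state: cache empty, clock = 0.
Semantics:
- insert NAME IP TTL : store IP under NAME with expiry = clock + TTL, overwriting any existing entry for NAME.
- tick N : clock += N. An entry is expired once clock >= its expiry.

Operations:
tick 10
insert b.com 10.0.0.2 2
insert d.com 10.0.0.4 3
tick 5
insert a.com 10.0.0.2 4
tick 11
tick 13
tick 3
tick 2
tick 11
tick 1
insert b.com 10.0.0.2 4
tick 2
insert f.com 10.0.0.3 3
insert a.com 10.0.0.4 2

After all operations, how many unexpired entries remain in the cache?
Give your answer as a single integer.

Op 1: tick 10 -> clock=10.
Op 2: insert b.com -> 10.0.0.2 (expiry=10+2=12). clock=10
Op 3: insert d.com -> 10.0.0.4 (expiry=10+3=13). clock=10
Op 4: tick 5 -> clock=15. purged={b.com,d.com}
Op 5: insert a.com -> 10.0.0.2 (expiry=15+4=19). clock=15
Op 6: tick 11 -> clock=26. purged={a.com}
Op 7: tick 13 -> clock=39.
Op 8: tick 3 -> clock=42.
Op 9: tick 2 -> clock=44.
Op 10: tick 11 -> clock=55.
Op 11: tick 1 -> clock=56.
Op 12: insert b.com -> 10.0.0.2 (expiry=56+4=60). clock=56
Op 13: tick 2 -> clock=58.
Op 14: insert f.com -> 10.0.0.3 (expiry=58+3=61). clock=58
Op 15: insert a.com -> 10.0.0.4 (expiry=58+2=60). clock=58
Final cache (unexpired): {a.com,b.com,f.com} -> size=3

Answer: 3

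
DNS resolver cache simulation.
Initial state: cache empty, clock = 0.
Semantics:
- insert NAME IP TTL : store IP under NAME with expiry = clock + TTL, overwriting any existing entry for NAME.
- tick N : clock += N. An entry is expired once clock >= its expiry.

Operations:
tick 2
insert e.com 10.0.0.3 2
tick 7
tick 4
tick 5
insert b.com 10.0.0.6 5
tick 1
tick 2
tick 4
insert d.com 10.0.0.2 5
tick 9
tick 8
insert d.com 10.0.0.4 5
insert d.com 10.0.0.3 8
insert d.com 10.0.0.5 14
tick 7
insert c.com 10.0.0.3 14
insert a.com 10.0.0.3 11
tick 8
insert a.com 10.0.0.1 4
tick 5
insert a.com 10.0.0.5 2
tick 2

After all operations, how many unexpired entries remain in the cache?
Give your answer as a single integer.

Op 1: tick 2 -> clock=2.
Op 2: insert e.com -> 10.0.0.3 (expiry=2+2=4). clock=2
Op 3: tick 7 -> clock=9. purged={e.com}
Op 4: tick 4 -> clock=13.
Op 5: tick 5 -> clock=18.
Op 6: insert b.com -> 10.0.0.6 (expiry=18+5=23). clock=18
Op 7: tick 1 -> clock=19.
Op 8: tick 2 -> clock=21.
Op 9: tick 4 -> clock=25. purged={b.com}
Op 10: insert d.com -> 10.0.0.2 (expiry=25+5=30). clock=25
Op 11: tick 9 -> clock=34. purged={d.com}
Op 12: tick 8 -> clock=42.
Op 13: insert d.com -> 10.0.0.4 (expiry=42+5=47). clock=42
Op 14: insert d.com -> 10.0.0.3 (expiry=42+8=50). clock=42
Op 15: insert d.com -> 10.0.0.5 (expiry=42+14=56). clock=42
Op 16: tick 7 -> clock=49.
Op 17: insert c.com -> 10.0.0.3 (expiry=49+14=63). clock=49
Op 18: insert a.com -> 10.0.0.3 (expiry=49+11=60). clock=49
Op 19: tick 8 -> clock=57. purged={d.com}
Op 20: insert a.com -> 10.0.0.1 (expiry=57+4=61). clock=57
Op 21: tick 5 -> clock=62. purged={a.com}
Op 22: insert a.com -> 10.0.0.5 (expiry=62+2=64). clock=62
Op 23: tick 2 -> clock=64. purged={a.com,c.com}
Final cache (unexpired): {} -> size=0

Answer: 0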